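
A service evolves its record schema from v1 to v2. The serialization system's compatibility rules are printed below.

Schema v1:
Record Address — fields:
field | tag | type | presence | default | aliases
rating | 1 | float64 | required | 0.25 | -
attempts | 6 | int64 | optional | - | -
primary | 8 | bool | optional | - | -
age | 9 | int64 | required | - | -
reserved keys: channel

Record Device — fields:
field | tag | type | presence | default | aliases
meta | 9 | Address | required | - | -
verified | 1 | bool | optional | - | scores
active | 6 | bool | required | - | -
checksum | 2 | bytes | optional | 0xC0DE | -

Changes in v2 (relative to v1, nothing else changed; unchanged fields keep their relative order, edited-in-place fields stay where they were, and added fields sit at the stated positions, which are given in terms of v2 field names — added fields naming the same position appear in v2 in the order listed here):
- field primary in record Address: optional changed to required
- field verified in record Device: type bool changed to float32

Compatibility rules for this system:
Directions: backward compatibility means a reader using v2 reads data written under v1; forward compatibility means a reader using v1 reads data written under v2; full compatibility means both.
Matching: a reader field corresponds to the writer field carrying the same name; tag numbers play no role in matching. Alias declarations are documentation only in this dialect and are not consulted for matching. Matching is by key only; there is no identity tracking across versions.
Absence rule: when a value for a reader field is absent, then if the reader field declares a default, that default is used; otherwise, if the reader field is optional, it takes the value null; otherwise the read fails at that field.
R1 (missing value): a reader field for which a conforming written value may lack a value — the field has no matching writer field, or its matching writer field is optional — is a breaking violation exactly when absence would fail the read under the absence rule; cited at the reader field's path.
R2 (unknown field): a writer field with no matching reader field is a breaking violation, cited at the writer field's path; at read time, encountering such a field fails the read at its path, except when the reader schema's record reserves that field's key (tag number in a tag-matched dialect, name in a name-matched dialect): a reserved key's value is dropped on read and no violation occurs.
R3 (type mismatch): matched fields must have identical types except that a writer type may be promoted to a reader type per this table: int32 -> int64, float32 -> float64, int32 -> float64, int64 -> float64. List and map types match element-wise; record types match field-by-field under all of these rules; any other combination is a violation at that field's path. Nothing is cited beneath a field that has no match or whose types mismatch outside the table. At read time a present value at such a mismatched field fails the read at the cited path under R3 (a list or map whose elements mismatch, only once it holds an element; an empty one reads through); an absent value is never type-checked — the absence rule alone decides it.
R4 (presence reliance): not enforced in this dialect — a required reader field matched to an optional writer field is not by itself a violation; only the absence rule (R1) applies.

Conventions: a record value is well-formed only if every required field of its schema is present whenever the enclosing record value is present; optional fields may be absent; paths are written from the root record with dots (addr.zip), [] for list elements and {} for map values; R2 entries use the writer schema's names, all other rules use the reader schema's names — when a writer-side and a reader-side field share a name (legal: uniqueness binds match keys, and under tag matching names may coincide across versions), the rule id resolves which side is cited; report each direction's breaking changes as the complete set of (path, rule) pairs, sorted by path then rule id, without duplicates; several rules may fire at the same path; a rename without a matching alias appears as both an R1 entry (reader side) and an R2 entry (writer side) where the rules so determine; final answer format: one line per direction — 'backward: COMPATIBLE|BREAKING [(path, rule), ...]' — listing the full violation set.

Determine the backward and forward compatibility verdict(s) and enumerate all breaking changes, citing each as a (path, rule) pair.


backward: BREAKING [(meta.primary, R1), (verified, R3)]; forward: BREAKING [(verified, R3)]

each type pair in Device: writer, then reader
backward on Device — v2 reading data written by v1:
  meta: paired with writer meta (Address -> Address; writer required)
  verified: paired with writer verified (bool -> float32; writer optional)
  active: paired with writer active (bool -> bool; writer required)
  checksum: paired with writer checksum (bytes -> bytes; writer optional)
  meta.rating: paired with writer meta.rating (float64 -> float64; writer required)
  meta.attempts: paired with writer meta.attempts (int64 -> int64; writer optional)
  meta.primary: paired with writer meta.primary (bool -> bool; writer optional)
  meta.age: paired with writer meta.age (int64 -> int64; writer required)
  violation R1 at meta.primary
  violation R3 at verified
  => backward verdict for Device: BREAKING, 2 violation(s)
forward on Device — v1 reading data written by v2:
  meta: paired with writer meta (Address -> Address; writer required)
  verified: paired with writer verified (float32 -> bool; writer optional)
  active: paired with writer active (bool -> bool; writer required)
  checksum: paired with writer checksum (bytes -> bytes; writer optional)
  meta.rating: paired with writer meta.rating (float64 -> float64; writer required)
  meta.attempts: paired with writer meta.attempts (int64 -> int64; writer optional)
  meta.primary: paired with writer meta.primary (bool -> bool; writer required)
  meta.age: paired with writer meta.age (int64 -> int64; writer required)
  violation R3 at verified
  => forward verdict for Device: BREAKING, 1 violation(s)


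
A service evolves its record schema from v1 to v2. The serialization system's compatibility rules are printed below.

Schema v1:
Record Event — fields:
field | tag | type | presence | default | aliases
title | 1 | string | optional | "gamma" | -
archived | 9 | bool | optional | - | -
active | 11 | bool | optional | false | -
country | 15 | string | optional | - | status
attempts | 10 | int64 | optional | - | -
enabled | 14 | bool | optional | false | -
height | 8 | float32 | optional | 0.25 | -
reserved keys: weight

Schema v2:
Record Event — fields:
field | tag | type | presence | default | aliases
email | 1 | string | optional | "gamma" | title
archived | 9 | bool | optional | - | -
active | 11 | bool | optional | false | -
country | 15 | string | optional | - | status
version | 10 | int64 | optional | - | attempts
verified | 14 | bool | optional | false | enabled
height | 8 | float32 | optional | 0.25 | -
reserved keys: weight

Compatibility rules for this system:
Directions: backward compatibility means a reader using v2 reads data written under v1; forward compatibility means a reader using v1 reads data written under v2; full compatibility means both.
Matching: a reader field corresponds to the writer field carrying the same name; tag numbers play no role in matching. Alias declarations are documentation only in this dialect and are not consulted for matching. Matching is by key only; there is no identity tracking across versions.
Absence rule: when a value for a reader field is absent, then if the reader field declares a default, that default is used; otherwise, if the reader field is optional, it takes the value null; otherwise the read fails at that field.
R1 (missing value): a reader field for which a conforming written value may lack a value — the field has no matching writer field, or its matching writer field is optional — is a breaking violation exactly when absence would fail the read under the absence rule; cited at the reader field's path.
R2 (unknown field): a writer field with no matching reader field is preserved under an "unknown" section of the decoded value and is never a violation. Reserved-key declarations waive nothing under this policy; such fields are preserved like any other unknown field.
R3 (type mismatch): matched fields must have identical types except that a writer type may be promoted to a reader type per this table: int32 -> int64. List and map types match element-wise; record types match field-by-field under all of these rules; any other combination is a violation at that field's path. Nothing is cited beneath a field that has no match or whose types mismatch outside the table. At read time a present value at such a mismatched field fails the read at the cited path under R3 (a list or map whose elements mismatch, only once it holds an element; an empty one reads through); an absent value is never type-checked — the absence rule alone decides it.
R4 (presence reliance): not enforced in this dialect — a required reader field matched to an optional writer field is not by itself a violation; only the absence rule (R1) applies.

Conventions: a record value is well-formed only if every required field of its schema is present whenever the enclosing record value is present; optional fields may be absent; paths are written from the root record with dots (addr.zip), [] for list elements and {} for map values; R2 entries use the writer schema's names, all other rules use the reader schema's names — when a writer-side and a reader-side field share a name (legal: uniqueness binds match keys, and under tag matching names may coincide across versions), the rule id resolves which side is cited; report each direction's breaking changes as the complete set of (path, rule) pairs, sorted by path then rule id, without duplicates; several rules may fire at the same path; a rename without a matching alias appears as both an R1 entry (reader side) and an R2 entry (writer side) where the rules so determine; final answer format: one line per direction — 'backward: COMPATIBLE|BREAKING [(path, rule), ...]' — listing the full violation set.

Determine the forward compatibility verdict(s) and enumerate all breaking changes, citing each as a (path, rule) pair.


the writer's type comes first in each Event pair
forward analysis of Event with v1 as reader and v2 as writer:
  no writer field matches reader title
  writer optional, bool -> bool: reader archived maps from writer archived
  writer optional, bool -> bool: reader active maps from writer active
  writer optional, string -> string: reader country maps from writer country
  no writer field matches reader attempts
  no writer field matches reader enabled
  writer optional, float32 -> float32: reader height maps from writer height
  writer email: unknown to reader
  writer version: unknown to reader
  writer verified: unknown to reader
  => no violations; forward on Event: COMPATIBLE
the other Event changes do not affect what is asked:
  renamed field enabled to verified in record Event (alias enabled declared on the renamed field) -> inert for the asked Event verdict: nothing fires
  renamed field title to email in record Event (alias title declared on the renamed field) -> inert for the asked Event verdict: nothing fires
  renamed field attempts to version in record Event (alias attempts declared on the renamed field) -> inert for the asked Event verdict: nothing fires

forward: COMPATIBLE []


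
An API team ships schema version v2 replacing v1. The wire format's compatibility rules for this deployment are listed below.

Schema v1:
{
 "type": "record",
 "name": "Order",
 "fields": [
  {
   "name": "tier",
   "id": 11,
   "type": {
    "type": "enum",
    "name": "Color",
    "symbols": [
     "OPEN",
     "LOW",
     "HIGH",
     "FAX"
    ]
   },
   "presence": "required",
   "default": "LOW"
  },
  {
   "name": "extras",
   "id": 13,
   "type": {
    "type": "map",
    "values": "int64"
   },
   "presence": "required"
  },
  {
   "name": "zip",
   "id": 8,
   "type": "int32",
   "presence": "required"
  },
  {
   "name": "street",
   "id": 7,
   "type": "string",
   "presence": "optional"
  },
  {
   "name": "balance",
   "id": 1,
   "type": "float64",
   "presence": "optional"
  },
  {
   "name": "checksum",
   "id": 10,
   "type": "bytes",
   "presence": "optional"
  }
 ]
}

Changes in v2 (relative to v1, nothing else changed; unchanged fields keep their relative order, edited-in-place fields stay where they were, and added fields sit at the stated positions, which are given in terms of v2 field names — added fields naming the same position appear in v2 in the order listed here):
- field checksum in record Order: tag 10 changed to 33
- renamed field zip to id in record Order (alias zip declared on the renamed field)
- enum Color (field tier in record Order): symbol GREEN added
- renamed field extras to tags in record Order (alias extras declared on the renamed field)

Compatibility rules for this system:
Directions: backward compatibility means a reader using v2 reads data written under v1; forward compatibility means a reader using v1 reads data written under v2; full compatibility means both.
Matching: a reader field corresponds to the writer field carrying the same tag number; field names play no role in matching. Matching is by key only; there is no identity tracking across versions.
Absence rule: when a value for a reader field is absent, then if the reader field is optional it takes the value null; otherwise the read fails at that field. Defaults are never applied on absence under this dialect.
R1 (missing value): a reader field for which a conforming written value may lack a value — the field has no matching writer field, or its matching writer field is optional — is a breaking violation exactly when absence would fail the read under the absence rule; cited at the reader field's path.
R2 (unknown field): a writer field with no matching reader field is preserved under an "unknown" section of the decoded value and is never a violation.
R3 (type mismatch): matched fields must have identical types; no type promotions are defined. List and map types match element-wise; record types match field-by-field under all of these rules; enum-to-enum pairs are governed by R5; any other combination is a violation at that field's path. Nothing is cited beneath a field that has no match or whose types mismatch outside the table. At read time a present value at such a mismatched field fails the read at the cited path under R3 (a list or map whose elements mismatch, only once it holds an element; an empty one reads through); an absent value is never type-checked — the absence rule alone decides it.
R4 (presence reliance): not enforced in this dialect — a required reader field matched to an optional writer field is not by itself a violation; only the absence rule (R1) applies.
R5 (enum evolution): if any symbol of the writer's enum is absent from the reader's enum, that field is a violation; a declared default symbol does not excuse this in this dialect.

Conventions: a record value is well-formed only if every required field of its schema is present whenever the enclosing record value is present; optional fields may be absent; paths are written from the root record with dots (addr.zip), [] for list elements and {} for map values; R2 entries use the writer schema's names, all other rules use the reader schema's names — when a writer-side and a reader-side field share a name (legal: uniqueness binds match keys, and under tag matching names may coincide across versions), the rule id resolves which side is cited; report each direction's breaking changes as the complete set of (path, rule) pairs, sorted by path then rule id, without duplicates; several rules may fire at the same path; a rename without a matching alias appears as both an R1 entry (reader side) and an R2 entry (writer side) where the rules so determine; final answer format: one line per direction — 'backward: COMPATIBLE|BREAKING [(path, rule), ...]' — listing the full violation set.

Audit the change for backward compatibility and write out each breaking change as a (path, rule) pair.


the writer's type comes first in each Order pair
backward pass over Order, reader schema v2, writer schema v1:
  Color -> Color, writer required: tier aligns to tier
  map<string, int64> -> map<string, int64>, writer required: tags aligns to extras
  int32 -> int32, writer required: id aligns to zip
  string -> string, writer optional: street aligns to street
  float64 -> float64, writer optional: balance aligns to balance
  checksum: no writer-side match
  checksum (writer side), unknown to reader
  nothing fires on Order: backward is COMPATIBLE
the other Order changes do not affect what is asked:
  field checksum in record Order: tag 10 changed to 33 -> triggers nothing under Order's printed rules — same verdict
  renamed field zip to id in record Order (alias zip declared on the renamed field) -> triggers nothing under Order's printed rules — same verdict
  enum Color (field tier in record Order): symbol GREEN added -> matters only for Order's forward compatibility — outside the asked direction
  renamed field extras to tags in record Order (alias extras declared on the renamed field) -> triggers nothing under Order's printed rules — same verdict

backward: COMPATIBLE []


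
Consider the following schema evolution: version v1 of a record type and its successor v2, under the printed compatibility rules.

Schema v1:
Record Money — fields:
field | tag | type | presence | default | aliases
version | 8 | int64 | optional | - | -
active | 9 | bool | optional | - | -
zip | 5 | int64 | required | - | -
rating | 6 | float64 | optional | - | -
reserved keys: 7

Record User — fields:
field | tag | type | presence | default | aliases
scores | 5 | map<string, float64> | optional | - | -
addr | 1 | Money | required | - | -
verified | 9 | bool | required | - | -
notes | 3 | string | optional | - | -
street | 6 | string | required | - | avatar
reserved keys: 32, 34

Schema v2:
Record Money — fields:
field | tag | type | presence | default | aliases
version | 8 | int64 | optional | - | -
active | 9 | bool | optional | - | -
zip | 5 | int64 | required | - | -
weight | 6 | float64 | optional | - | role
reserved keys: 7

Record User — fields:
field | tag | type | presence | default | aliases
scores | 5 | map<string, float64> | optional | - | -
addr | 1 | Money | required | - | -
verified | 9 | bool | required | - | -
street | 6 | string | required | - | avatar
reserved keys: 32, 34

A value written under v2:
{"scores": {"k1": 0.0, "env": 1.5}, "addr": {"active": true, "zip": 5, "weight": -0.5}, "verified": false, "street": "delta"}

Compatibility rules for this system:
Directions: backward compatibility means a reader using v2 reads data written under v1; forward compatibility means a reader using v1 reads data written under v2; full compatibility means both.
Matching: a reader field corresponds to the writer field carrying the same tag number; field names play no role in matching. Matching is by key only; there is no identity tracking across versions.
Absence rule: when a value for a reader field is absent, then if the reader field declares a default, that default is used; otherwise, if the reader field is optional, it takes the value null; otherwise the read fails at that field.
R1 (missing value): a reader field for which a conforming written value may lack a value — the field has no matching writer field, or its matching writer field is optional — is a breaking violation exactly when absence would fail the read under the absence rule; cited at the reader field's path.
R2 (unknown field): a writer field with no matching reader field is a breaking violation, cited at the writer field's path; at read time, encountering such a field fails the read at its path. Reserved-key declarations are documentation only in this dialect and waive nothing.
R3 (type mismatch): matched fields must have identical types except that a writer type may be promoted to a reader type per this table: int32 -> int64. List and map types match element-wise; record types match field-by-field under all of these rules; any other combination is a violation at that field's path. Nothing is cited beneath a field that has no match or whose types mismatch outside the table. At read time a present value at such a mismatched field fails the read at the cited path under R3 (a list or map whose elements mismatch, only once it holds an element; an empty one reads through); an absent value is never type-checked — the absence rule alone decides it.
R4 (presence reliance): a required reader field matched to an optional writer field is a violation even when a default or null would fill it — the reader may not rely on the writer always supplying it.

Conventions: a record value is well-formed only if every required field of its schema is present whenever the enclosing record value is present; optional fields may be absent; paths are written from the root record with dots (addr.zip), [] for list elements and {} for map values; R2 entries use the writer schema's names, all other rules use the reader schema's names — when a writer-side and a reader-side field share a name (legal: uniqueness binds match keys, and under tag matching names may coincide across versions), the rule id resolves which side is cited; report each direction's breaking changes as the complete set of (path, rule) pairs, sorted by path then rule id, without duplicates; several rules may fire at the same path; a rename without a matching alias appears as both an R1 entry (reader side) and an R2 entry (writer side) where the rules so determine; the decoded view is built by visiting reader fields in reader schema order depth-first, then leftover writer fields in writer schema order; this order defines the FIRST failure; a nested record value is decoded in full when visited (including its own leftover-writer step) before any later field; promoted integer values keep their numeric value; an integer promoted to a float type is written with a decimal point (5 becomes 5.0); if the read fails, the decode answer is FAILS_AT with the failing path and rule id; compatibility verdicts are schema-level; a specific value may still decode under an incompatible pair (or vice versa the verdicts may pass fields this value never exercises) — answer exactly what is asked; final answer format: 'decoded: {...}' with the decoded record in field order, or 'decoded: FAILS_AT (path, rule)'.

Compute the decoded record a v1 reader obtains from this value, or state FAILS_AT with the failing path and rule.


in User below, arrows point writer -> reader
decode walk for User under reader schema v1:
  scores := {"k1": 0.0, "env": 1.5}
  addr.version := null (absent, optional -> null)
  addr.active := true
  addr.zip := 5
  addr.rating := -0.5 (from writer weight)
  verified := false
  notes := null (absent, optional -> null)
  street := "delta"
  => decoded: {"scores": {"k1": 0.0, "env": 1.5}, "addr": {"version": null, "active": true, "zip": 5, "rating": -0.5}, "verified": false, "notes": null, "street": "delta"}
checking off the User differences that do not matter here:
  removed field notes from record User -> matters for User compatibility verdicts, not for this value's decode
  renamed field rating to weight in record Money -> inert under this dialect — no rule fires on User and the result does not move

decoded: {"scores": {"k1": 0.0, "env": 1.5}, "addr": {"version": null, "active": true, "zip": 5, "rating": -0.5}, "verified": false, "notes": null, "street": "delta"}


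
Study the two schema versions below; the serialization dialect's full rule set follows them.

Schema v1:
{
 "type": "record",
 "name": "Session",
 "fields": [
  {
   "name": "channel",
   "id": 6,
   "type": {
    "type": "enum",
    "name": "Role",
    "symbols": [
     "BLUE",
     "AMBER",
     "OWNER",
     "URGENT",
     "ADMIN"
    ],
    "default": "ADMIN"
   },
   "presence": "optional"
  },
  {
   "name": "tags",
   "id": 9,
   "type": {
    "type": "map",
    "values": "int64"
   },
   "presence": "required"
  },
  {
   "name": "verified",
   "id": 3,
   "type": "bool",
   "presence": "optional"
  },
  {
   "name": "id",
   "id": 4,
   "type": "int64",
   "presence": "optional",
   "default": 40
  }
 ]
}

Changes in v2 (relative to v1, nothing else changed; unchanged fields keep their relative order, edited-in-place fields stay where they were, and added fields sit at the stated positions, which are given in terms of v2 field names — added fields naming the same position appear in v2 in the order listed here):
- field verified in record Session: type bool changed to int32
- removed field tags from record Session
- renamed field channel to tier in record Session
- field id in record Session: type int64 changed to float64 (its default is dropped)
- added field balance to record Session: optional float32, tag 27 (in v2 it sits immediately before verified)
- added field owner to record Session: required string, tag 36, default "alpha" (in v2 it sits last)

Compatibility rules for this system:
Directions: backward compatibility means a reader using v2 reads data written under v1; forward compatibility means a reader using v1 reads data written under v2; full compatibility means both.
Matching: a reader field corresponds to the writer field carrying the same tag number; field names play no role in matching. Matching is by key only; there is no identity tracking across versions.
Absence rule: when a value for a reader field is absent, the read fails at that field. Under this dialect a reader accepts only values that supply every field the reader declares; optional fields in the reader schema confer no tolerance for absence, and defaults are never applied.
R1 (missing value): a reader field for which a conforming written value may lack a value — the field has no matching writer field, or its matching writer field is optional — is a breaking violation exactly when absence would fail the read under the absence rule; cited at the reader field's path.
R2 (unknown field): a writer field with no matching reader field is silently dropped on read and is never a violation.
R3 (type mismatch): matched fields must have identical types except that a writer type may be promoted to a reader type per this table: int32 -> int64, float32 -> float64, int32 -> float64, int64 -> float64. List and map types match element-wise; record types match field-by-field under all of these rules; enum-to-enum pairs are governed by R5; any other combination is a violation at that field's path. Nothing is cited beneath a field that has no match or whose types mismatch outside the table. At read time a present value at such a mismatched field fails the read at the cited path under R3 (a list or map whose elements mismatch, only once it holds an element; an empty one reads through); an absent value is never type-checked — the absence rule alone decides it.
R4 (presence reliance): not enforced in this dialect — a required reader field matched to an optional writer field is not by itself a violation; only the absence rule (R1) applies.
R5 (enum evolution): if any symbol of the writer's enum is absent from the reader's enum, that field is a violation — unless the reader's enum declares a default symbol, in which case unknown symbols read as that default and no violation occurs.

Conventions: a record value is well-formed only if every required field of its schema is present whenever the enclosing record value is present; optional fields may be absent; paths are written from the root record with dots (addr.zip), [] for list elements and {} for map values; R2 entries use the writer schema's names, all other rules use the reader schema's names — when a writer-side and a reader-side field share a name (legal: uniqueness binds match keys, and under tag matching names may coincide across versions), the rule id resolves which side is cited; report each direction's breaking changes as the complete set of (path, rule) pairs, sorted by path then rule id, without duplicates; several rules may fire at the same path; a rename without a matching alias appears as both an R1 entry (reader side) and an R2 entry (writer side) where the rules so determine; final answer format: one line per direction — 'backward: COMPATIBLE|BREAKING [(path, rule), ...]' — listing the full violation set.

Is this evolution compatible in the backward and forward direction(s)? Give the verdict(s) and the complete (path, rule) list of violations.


the writer's type comes first in each Session pair
backward pass over Session, reader schema v2, writer schema v1:
  tier <- channel (Role -> Role, writer optional)
  balance: no writer match
  verified <- verified (bool -> int32, writer optional)
  id <- id (int64 -> float64, writer optional)
  owner: no writer match
  writer tags: unknown to reader
  violation R1 at balance
  violation R1 at id
  violation R1 at owner
  violation R1 at tier
  violation R1 at verified
  violation R3 at verified
  backward on Session therefore BREAKING (6)
forward pass over Session, reader schema v1, writer schema v2:
  channel <- tier (Role -> Role, writer optional)
  tags: no writer match
  verified <- verified (int32 -> bool, writer optional)
  id <- id (float64 -> int64, writer optional)
  writer balance: unknown to reader
  writer owner: unknown to reader
  violation R1 at channel
  violation R1 at id
  violation R3 at id
  violation R1 at tags
  violation R1 at verified
  violation R3 at verified
  forward on Session therefore BREAKING (6)

backward: BREAKING [(balance, R1), (id, R1), (owner, R1), (tier, R1), (verified, R1), (verified, R3)]; forward: BREAKING [(channel, R1), (id, R1), (id, R3), (tags, R1), (verified, R1), (verified, R3)]


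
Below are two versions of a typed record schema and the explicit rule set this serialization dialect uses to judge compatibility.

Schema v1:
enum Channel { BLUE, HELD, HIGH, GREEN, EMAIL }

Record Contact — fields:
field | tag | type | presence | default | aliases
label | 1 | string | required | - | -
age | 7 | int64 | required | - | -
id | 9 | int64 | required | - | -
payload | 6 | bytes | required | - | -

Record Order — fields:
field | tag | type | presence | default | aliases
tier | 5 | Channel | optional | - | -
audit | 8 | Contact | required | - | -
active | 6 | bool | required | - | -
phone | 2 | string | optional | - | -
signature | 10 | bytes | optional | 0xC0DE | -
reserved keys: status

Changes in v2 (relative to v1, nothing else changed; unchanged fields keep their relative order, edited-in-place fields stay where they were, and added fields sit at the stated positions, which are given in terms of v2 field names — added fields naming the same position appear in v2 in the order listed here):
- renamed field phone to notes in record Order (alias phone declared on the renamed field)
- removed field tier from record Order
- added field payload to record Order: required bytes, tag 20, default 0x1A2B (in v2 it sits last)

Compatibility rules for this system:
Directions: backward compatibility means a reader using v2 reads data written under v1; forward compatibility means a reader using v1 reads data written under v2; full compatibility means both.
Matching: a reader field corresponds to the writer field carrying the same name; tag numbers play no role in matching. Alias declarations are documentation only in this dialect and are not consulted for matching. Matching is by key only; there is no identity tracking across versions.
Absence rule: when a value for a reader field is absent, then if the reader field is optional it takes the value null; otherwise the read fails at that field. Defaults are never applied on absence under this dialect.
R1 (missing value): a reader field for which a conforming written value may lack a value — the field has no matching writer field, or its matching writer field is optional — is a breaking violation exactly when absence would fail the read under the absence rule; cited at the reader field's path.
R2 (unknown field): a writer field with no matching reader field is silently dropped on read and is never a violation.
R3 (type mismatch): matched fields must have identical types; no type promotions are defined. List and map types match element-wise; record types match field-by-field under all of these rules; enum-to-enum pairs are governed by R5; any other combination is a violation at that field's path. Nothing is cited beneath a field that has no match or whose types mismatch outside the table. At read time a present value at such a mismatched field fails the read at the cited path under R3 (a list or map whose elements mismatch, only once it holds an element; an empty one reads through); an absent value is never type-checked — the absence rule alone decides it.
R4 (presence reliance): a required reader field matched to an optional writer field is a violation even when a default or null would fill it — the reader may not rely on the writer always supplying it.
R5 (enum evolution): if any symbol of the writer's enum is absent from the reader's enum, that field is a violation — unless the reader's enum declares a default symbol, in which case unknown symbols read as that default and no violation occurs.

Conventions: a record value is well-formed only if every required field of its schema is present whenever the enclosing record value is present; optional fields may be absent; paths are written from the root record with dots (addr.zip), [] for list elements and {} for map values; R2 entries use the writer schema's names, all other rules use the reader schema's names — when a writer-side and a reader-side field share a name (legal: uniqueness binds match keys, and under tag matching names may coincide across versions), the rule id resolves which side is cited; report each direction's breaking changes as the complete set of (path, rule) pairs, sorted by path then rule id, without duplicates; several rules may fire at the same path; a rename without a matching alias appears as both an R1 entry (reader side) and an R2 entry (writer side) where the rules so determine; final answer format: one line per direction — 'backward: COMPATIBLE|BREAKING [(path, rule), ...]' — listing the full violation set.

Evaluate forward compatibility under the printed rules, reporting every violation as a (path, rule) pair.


forward: COMPATIBLE []

arrows below run writer -> reader for Order
checking forward for Order: reader v1 against writer v2:
  no writer field matches reader tier
  audit: Contact -> Contact, writer required; from audit
  active: bool -> bool, writer required; from active
  no writer field matches reader phone
  signature: bytes -> bytes, writer optional; from signature
  writer notes: unknown to reader
  writer payload: unknown to reader
  audit.label: string -> string, writer required; from audit.label
  audit.age: int64 -> int64, writer required; from audit.age
  audit.id: int64 -> int64, writer required; from audit.id
  audit.payload: bytes -> bytes, writer required; from audit.payload
  => forward: COMPATIBLE
remaining Order differences; none change what is asked:
  renamed field phone to notes in record Order (alias phone declared on the renamed field) -> inert for the asked Order verdict: nothing fires
  removed field tier from record Order -> inert for the asked Order verdict: nothing fires
  added field payload to record Order: required bytes, tag 20, default 0x1A2B (in v2 it sits last) -> matters only for Order's backward compatibility — outside the asked direction


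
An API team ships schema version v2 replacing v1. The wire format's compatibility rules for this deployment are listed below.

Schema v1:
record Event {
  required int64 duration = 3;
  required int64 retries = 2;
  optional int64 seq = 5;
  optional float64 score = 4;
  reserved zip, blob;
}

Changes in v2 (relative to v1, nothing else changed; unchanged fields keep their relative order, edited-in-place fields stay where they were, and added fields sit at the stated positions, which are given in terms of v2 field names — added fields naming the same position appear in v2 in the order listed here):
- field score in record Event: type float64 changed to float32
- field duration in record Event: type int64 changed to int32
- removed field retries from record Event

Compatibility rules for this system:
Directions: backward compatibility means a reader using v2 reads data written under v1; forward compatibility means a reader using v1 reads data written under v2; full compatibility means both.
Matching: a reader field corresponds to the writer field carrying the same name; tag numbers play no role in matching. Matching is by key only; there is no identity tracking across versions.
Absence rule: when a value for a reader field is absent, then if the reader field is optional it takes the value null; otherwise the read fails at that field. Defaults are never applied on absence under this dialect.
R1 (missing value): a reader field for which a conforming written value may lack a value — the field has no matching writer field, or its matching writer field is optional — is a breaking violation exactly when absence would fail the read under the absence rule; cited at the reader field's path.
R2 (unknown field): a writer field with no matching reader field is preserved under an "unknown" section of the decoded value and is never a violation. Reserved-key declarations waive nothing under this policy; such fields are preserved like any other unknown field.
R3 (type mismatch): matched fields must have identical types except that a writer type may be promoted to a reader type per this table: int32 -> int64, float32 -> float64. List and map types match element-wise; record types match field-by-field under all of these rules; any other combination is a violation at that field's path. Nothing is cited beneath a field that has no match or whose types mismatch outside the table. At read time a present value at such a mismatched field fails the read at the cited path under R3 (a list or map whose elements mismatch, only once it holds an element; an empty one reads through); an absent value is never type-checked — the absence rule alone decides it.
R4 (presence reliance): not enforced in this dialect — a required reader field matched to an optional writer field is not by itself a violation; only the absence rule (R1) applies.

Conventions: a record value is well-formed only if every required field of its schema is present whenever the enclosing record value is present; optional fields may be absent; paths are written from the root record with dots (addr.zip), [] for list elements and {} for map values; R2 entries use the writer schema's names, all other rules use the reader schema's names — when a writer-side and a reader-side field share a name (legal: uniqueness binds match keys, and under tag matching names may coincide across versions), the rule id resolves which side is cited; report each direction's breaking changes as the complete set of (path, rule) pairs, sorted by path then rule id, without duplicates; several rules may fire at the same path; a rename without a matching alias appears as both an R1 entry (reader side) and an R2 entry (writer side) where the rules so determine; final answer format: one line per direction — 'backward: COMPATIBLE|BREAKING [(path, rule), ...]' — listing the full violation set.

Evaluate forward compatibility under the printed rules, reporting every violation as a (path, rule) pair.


the writer's type comes first in each Event pair
forward pass over Event, reader schema v1, writer schema v2:
  int32 -> int64, writer required: duration aligns to duration
  retries has no writer counterpart
  int64 -> int64, writer optional: seq aligns to seq
  float32 -> float64, writer optional: score aligns to score
  R1 fires at retries
  => 1 violation(s): forward is BREAKING for Event
remaining Event differences; none change what is asked:
  field score in record Event: type float64 changed to float32 -> fires only in the backward direction of Event, which is not asked here
  field duration in record Event: type int64 changed to int32 -> fires only in the backward direction of Event, which is not asked here

forward: BREAKING [(retries, R1)]


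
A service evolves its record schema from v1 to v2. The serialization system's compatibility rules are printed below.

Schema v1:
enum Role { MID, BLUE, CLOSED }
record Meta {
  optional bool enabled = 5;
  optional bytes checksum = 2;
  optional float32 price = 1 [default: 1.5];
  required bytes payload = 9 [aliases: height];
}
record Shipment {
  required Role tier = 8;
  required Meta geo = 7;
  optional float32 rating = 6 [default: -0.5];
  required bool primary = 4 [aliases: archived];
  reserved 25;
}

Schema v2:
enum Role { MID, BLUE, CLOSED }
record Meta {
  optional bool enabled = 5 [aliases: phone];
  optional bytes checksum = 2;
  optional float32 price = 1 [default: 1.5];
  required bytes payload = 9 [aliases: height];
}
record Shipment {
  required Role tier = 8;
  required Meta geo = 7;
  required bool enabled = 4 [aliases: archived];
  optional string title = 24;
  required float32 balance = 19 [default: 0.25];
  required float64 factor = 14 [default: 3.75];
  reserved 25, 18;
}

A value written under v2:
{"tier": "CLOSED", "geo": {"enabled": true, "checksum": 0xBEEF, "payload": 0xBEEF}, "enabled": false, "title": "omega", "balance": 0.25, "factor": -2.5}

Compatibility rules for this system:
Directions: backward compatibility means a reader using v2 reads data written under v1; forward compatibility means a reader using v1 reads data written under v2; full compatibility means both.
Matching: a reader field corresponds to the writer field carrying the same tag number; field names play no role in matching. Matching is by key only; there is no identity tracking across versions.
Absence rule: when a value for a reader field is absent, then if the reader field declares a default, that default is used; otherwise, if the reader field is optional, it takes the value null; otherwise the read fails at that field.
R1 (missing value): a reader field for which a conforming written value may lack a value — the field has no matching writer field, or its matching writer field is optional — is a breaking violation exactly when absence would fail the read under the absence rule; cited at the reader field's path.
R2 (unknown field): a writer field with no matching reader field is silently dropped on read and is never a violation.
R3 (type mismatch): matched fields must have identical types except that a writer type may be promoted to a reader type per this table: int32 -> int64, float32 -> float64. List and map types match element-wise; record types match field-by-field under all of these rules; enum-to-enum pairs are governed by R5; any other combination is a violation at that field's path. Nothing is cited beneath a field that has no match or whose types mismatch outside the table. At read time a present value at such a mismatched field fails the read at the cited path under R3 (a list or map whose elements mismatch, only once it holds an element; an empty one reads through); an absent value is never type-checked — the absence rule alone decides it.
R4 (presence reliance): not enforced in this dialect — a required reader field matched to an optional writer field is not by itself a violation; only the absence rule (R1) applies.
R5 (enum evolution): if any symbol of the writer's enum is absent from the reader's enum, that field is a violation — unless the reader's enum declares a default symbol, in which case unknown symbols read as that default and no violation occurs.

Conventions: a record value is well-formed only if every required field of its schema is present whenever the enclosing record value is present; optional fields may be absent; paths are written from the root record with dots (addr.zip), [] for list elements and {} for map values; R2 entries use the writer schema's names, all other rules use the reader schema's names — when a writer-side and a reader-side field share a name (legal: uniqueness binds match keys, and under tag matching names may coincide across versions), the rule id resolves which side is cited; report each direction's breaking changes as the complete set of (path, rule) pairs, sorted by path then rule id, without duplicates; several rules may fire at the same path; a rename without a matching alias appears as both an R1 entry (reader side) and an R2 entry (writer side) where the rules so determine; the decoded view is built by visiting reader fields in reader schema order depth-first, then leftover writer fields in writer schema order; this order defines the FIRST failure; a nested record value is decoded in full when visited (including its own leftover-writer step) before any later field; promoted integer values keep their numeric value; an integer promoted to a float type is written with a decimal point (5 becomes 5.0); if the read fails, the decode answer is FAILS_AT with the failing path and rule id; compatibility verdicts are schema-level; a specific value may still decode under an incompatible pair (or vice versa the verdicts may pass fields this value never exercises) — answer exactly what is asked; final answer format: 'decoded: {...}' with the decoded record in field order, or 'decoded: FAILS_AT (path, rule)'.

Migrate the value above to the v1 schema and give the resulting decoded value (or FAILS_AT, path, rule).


in Shipment below, arrows point writer -> reader
decoding the Shipment value with the v1 reader:
  tier := "CLOSED"
  geo.enabled := true
  geo.checksum := 0xBEEF
  geo.price := 1.5 (no value, default fills)
  geo.payload := 0xBEEF
  rating := -0.5 (no value, default fills)
  primary := false (from writer enabled)
  writer title: unmatched, discarded
  writer balance: unmatched, discarded
  writer factor: unmatched, discarded
  => decoded: {"tier": "CLOSED", "geo": {"enabled": true, "checksum": 0xBEEF, "price": 1.5, "payload": 0xBEEF}, "rating": -0.5, "primary": false}
remaining Shipment differences; none change what is asked:
  added field factor to record Shipment: required float64, tag 14, default 3.75 (in v2 it sits last) -> inert under this dialect — no rule fires on Shipment and the result does not move
  renamed field primary to enabled in record Shipment -> inert under this dialect — no rule fires on Shipment and the result does not move
  added field balance to record Shipment: required float32, tag 19, default 0.25 (in v2 it sits last) -> inert under this dialect — no rule fires on Shipment and the result does not move
  added field title to record Shipment: optional string, tag 24 (in v2 it sits last) -> inert under this dialect — no rule fires on Shipment and the result does not move
  removed field rating from record Shipment -> inert under this dialect — no rule fires on Shipment and the result does not move

decoded: {"tier": "CLOSED", "geo": {"enabled": true, "checksum": 0xBEEF, "price": 1.5, "payload": 0xBEEF}, "rating": -0.5, "primary": false}
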